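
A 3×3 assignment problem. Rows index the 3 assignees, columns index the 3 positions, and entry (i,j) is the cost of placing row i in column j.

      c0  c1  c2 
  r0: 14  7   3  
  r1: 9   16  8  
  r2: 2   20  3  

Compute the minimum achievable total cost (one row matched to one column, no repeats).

Minimum assignment cost: 17

optimal assignment: row0→col1 (cost 7), row1→col2 (cost 8), row2→col0 (cost 2)
total = 7 + 8 + 2 = 17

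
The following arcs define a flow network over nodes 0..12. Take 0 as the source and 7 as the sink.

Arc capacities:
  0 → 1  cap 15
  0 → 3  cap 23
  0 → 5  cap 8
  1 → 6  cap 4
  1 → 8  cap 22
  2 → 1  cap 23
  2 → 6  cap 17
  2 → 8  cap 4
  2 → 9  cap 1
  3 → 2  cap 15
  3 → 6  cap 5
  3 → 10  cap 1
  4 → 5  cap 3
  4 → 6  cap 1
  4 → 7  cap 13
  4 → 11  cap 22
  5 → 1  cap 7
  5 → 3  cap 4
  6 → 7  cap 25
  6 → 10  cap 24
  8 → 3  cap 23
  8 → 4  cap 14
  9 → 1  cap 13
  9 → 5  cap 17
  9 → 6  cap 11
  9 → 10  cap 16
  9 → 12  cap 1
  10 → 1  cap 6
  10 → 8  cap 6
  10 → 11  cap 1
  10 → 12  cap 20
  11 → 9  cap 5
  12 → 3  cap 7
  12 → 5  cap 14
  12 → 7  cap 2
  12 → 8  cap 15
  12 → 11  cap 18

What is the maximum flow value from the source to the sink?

Maximum flow value: 39

augment #1: 0→1→6→7 bottleneck 4, total now 4
augment #2: 0→3→6→7 bottleneck 5, total now 9
augment #3: 0→1→8→4→7 bottleneck 11, total now 20
augment #4: 0→3→2→6→7 bottleneck 15, total now 35
augment #5: 0→3→10→12→7 bottleneck 1, total now 36
augment #6: 0→5→1→8→4→7 bottleneck 2, total now 38
augment #7: 0→5→1→8→4→6→7 bottleneck 1, total now 39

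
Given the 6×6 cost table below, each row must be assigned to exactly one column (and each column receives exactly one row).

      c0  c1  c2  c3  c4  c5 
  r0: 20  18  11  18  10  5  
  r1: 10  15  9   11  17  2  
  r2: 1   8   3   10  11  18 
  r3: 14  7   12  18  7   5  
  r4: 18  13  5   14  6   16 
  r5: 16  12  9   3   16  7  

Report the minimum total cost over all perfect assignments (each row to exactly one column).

optimal assignment: row0→col4 (cost 10), row1→col5 (cost 2), row2→col0 (cost 1), row3→col1 (cost 7), row4→col2 (cost 5), row5→col3 (cost 3)
total = 10 + 2 + 1 + 7 + 5 + 3 = 28

Minimum assignment cost: 28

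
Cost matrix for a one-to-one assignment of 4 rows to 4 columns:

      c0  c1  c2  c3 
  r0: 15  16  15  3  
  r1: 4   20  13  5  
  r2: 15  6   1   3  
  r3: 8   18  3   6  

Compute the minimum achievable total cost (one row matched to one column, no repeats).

Minimum assignment cost: 16

optimal assignment: row0→col3 (cost 3), row1→col0 (cost 4), row2→col1 (cost 6), row3→col2 (cost 3)
total = 3 + 4 + 6 + 3 = 16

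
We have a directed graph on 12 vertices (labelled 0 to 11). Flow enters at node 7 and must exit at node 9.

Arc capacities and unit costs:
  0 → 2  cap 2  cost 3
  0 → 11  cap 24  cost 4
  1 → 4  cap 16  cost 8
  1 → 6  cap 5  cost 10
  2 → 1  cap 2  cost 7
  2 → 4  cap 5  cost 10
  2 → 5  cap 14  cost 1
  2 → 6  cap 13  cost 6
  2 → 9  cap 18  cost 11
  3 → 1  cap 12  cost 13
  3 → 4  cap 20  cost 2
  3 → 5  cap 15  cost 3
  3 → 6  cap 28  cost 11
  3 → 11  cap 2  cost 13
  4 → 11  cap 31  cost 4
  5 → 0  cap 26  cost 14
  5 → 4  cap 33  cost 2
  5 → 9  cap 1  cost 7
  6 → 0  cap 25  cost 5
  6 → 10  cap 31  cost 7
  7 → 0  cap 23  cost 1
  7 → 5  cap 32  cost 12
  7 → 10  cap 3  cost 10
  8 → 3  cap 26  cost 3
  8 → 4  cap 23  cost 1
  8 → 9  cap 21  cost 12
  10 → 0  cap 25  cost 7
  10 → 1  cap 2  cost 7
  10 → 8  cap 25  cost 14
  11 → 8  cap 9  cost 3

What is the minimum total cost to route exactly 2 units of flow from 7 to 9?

shortest-cost path #1: 7→0→2→5→9 push 1 @ unit cost 12 (adds 12)
shortest-cost path #2: 7→0→2→9 push 1 @ unit cost 15 (adds 15)
total cost = 27

Minimum cost for 2 units: 27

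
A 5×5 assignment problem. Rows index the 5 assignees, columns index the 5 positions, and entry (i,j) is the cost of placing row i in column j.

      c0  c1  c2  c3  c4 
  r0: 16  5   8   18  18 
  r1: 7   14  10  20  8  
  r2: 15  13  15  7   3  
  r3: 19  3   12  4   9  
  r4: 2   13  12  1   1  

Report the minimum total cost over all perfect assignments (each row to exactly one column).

optimal assignment: row0→col2 (cost 8), row1→col0 (cost 7), row2→col4 (cost 3), row3→col1 (cost 3), row4→col3 (cost 1)
total = 8 + 7 + 3 + 3 + 1 = 22

Minimum assignment cost: 22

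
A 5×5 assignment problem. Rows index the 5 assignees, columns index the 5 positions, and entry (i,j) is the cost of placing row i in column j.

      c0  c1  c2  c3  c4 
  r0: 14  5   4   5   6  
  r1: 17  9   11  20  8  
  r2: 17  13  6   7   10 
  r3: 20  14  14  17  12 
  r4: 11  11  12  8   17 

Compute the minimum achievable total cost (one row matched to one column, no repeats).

Minimum assignment cost: 43

one of 2 optimal assignments: row0→col2 (cost 4), row1→col1 (cost 9), row2→col3 (cost 7), row3→col4 (cost 12), row4→col0 (cost 11)
total = 4 + 9 + 7 + 12 + 11 = 43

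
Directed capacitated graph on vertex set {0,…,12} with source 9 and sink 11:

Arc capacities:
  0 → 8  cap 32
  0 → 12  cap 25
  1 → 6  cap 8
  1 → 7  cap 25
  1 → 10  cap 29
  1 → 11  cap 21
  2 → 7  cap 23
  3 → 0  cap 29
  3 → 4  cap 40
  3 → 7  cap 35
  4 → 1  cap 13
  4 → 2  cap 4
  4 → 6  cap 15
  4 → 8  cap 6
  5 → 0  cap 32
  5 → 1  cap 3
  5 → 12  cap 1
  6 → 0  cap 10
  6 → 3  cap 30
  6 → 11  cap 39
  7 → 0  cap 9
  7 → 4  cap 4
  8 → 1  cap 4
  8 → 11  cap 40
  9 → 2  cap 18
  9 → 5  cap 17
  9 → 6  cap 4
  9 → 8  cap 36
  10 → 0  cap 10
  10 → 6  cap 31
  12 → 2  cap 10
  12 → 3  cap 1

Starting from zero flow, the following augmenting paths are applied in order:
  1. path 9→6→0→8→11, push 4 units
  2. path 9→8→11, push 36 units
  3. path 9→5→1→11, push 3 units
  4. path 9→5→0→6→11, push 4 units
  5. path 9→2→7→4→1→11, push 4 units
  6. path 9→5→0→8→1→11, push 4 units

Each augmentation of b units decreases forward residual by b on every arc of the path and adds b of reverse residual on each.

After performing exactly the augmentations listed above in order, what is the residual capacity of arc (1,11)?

after path 1 (9→6→0→8→11, push 4): res(1,11)=21
after path 2 (9→8→11, push 36): res(1,11)=21
after path 3 (9→5→1→11, push 3): res(1,11)=18
after path 4 (9→5→0→6→11, push 4): res(1,11)=18
after path 5 (9→2→7→4→1→11, push 4): res(1,11)=14
after path 6 (9→5→0→8→1→11, push 4): res(1,11)=10

Residual capacity of (1,11): 10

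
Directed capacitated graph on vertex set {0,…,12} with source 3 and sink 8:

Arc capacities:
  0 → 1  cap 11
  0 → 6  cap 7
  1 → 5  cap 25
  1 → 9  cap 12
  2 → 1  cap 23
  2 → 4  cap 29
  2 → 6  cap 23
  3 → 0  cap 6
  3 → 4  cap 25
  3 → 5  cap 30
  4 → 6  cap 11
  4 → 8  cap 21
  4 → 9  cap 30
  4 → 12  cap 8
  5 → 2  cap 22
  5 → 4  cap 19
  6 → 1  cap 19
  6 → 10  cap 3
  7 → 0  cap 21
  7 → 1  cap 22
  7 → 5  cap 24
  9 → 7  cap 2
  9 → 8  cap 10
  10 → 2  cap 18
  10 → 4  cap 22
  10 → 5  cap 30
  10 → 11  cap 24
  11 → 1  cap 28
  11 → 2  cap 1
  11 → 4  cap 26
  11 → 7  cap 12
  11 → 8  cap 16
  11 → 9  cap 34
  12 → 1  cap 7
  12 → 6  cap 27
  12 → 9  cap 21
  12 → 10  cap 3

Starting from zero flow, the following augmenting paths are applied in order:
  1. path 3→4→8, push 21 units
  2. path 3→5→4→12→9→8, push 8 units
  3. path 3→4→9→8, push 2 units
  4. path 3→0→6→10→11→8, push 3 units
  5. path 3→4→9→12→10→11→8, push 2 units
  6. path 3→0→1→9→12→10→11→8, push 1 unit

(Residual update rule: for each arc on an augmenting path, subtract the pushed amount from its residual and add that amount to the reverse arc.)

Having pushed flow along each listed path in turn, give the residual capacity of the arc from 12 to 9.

Residual capacity of (12,9): 16

after path 1 (3→4→8, push 21): res(12,9)=21
after path 2 (3→5→4→12→9→8, push 8): res(12,9)=13
after path 3 (3→4→9→8, push 2): res(12,9)=13
after path 4 (3→0→6→10→11→8, push 3): res(12,9)=13
after path 5 (3→4→9→12→10→11→8, push 2): res(12,9)=15
after path 6 (3→0→1→9→12→10→11→8, push 1): res(12,9)=16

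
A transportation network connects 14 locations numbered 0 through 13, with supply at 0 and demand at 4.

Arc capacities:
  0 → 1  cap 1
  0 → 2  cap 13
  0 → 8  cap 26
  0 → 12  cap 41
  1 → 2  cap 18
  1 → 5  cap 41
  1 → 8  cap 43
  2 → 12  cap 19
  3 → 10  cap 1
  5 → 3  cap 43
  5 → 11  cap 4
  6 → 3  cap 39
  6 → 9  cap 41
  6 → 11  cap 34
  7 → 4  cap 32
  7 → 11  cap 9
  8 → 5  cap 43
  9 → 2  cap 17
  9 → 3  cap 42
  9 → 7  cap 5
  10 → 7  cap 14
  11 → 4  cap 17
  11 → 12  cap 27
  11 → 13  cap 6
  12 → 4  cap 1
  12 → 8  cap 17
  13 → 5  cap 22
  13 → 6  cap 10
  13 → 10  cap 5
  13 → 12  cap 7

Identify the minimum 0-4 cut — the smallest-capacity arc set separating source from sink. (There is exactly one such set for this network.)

augment #1: 0→12→4 push 1
augment #2: 0→1→5→11→4 push 1
augment #3: 0→8→5→11→4 push 3
augment #4: 0→8→5→3→10→7→4 push 1
max flow = 6; residual-reachable set from 0 gives S-side
cut edges (S→T): {(3,10), (5,11), (12,4)} total cap 6

Min-cut arcs: {(3,10), (5,11), (12,4)} (total capacity 6)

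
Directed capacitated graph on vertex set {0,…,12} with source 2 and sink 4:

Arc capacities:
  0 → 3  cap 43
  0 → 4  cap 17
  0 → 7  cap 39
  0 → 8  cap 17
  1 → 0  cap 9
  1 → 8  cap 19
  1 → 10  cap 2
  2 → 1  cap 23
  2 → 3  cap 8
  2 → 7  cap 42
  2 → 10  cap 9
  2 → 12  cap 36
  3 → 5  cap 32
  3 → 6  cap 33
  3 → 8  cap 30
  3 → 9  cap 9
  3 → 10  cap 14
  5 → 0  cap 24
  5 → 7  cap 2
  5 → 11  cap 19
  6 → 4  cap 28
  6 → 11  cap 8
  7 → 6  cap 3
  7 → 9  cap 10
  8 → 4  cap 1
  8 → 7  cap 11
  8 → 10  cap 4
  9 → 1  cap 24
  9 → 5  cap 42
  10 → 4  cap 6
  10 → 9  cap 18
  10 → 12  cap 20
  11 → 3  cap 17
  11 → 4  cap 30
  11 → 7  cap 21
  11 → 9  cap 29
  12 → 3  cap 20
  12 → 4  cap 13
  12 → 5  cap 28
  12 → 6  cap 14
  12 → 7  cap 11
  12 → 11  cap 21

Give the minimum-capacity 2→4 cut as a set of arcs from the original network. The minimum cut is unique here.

augment #1: 2→10→4 push 6
augment #2: 2→12→4 push 13
augment #3: 2→1→0→4 push 9
augment #4: 2→1→8→4 push 1
augment #5: 2→3→6→4 push 8
augment #6: 2→7→6→4 push 3
augment #7: 2→12→6→4 push 14
augment #8: 2→12→11→4 push 9
augment #9: 2→10→12→11→4 push 3
augment #10: 2→1→10→12→11→4 push 2
augment #11: 2→7→9→5→0→4 push 8
augment #12: 2→7→9→5→11→4 push 2
augment #13: 2→1→8→10→12→11→4 push 4
max flow = 82; residual-reachable set from 2 gives S-side
cut edges (S→T): {(1,0), (1,10), (2,3), (2,10), (2,12), (7,6), (7,9), (8,4), (8,10)} total cap 82

Min-cut arcs: {(1,0), (1,10), (2,3), (2,10), (2,12), (7,6), (7,9), (8,4), (8,10)} (total capacity 82)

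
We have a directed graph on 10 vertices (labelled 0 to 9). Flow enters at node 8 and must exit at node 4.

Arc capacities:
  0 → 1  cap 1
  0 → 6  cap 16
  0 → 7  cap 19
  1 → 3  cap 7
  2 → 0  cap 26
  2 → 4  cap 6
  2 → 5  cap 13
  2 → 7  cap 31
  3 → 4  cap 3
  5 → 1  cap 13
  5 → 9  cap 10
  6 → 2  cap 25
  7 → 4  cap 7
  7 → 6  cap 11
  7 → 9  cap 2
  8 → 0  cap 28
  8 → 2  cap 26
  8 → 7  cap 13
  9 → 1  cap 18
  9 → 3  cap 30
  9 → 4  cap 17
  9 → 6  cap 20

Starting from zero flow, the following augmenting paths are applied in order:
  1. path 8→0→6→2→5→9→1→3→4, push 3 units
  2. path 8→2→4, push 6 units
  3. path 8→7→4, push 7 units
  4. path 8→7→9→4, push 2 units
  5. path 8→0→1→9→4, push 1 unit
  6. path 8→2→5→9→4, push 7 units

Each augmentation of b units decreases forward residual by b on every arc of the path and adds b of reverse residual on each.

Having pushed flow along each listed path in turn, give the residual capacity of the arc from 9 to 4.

Residual capacity of (9,4): 7

after path 1 (8→0→6→2→5→9→1→3→4, push 3): res(9,4)=17
after path 2 (8→2→4, push 6): res(9,4)=17
after path 3 (8→7→4, push 7): res(9,4)=17
after path 4 (8→7→9→4, push 2): res(9,4)=15
after path 5 (8→0→1→9→4, push 1): res(9,4)=14
after path 6 (8→2→5→9→4, push 7): res(9,4)=7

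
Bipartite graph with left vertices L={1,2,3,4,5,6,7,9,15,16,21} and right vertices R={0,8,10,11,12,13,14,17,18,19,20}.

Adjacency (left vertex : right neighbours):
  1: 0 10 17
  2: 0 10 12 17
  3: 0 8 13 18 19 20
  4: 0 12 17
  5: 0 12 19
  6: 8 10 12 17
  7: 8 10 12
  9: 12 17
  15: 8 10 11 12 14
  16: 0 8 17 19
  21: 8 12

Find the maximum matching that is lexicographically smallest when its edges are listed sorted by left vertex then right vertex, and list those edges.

Lex-smallest maximum matching: {(1,0), (2,10), (3,13), (4,12), (5,19), (6,8), (9,17), (15,11)}

|M| = 8 (so the lex-smallest maximum matching has 8 edges)
process left vertices in ascending order; for each, take the smallest-labelled available neighbour that still permits 8 edges overall, or leave it unmatched if none does
lex-smallest matching: {1-0, 2-10, 3-13, 4-12, 5-19, 6-8, 9-17, 15-11}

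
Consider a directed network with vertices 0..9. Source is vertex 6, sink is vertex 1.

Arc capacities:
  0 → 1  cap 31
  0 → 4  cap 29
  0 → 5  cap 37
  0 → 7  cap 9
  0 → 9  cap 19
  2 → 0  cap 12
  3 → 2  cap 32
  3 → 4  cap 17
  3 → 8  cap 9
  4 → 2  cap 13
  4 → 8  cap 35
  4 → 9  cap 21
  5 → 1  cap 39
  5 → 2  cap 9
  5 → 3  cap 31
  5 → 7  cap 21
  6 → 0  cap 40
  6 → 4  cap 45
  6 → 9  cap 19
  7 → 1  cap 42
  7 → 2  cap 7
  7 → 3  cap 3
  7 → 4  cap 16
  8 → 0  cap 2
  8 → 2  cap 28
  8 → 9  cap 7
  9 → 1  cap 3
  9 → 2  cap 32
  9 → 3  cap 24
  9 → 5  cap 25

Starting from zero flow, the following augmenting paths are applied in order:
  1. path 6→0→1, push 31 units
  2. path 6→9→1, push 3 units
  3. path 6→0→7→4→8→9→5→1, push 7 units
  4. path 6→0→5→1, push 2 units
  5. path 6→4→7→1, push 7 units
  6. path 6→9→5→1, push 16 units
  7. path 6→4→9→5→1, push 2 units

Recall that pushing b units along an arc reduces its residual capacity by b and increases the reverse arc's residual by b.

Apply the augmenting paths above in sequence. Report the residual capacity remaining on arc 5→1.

after path 1 (6→0→1, push 31): res(5,1)=39
after path 2 (6→9→1, push 3): res(5,1)=39
after path 3 (6→0→7→4→8→9→5→1, push 7): res(5,1)=32
after path 4 (6→0→5→1, push 2): res(5,1)=30
after path 5 (6→4→7→1, push 7): res(5,1)=30
after path 6 (6→9→5→1, push 16): res(5,1)=14
after path 7 (6→4→9→5→1, push 2): res(5,1)=12

Residual capacity of (5,1): 12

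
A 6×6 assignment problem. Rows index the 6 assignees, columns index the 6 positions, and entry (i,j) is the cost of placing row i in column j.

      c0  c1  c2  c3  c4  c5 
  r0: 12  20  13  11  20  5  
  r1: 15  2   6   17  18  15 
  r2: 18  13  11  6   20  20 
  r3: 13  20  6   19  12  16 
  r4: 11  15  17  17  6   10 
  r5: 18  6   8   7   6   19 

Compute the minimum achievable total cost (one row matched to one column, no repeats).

optimal assignment: row0→col5 (cost 5), row1→col1 (cost 2), row2→col3 (cost 6), row3→col2 (cost 6), row4→col0 (cost 11), row5→col4 (cost 6)
total = 5 + 2 + 6 + 6 + 11 + 6 = 36

Minimum assignment cost: 36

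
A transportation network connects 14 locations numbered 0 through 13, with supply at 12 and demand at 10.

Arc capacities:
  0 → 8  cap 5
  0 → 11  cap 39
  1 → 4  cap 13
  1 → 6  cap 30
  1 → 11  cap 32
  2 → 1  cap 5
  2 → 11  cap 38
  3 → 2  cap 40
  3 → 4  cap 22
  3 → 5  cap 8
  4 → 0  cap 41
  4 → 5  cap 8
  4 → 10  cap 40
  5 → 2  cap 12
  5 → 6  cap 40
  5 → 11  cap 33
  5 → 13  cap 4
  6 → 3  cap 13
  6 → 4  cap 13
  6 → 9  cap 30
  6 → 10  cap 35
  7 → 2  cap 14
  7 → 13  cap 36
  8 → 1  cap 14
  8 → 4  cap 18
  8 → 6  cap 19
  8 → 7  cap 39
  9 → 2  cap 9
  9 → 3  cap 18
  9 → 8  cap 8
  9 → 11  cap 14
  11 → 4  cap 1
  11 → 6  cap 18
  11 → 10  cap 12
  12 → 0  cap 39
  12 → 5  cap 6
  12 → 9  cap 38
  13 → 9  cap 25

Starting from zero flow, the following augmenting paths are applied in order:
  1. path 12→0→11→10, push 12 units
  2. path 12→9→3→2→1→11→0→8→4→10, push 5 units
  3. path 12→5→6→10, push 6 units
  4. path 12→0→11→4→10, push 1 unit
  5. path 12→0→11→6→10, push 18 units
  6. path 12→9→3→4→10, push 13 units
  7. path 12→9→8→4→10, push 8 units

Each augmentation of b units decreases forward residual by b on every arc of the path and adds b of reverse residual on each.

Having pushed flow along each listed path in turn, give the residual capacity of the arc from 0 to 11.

after path 1 (12→0→11→10, push 12): res(0,11)=27
after path 2 (12→9→3→2→1→11→0→8→4→10, push 5): res(0,11)=32
after path 3 (12→5→6→10, push 6): res(0,11)=32
after path 4 (12→0→11→4→10, push 1): res(0,11)=31
after path 5 (12→0→11→6→10, push 18): res(0,11)=13
after path 6 (12→9→3→4→10, push 13): res(0,11)=13
after path 7 (12→9→8→4→10, push 8): res(0,11)=13

Residual capacity of (0,11): 13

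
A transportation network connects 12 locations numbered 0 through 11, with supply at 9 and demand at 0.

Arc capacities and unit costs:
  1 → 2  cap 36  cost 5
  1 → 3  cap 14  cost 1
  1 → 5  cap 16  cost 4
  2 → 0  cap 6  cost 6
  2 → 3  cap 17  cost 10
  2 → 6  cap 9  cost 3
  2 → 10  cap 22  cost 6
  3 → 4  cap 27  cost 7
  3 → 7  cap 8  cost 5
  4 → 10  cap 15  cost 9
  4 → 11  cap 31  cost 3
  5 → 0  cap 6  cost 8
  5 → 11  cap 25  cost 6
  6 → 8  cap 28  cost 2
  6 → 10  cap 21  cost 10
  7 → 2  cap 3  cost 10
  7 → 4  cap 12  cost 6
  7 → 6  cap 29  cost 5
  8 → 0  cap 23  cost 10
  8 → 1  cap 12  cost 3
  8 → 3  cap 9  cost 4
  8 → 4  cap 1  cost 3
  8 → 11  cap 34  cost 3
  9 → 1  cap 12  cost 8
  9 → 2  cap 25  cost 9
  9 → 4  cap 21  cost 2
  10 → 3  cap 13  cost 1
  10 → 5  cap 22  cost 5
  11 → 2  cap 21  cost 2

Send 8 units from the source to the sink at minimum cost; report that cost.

shortest-cost path #1: 9→4→11→2→0 push 6 @ unit cost 13 (adds 78)
shortest-cost path #2: 9→1→5→0 push 2 @ unit cost 20 (adds 40)
total cost = 118

Minimum cost for 8 units: 118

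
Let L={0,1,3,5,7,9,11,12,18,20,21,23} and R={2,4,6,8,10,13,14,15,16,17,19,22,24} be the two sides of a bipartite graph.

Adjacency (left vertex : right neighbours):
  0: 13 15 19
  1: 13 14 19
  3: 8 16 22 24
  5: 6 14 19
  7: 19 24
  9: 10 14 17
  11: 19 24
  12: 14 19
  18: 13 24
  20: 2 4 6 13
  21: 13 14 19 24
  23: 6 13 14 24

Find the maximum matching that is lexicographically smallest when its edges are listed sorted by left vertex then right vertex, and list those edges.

|M| = 9 (so the lex-smallest maximum matching has 9 edges)
process left vertices in ascending order; for each, take the smallest-labelled available neighbour that still permits 9 edges overall, or leave it unmatched if none does
lex-smallest matching: {0-15, 1-13, 3-8, 5-6, 7-19, 9-10, 11-24, 12-14, 20-2}

Lex-smallest maximum matching: {(0,15), (1,13), (3,8), (5,6), (7,19), (9,10), (11,24), (12,14), (20,2)}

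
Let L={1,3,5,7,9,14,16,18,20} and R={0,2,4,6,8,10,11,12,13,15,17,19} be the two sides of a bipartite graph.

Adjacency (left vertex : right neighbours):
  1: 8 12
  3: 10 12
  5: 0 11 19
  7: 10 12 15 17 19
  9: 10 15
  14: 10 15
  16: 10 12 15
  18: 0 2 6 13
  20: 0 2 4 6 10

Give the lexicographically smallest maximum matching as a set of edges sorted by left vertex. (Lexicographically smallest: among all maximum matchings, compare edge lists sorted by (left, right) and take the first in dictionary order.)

Lex-smallest maximum matching: {(1,8), (3,10), (5,0), (7,17), (9,15), (16,12), (18,2), (20,4)}

|M| = 8 (so the lex-smallest maximum matching has 8 edges)
process left vertices in ascending order; for each, take the smallest-labelled available neighbour that still permits 8 edges overall, or leave it unmatched if none does
lex-smallest matching: {1-8, 3-10, 5-0, 7-17, 9-15, 16-12, 18-2, 20-4}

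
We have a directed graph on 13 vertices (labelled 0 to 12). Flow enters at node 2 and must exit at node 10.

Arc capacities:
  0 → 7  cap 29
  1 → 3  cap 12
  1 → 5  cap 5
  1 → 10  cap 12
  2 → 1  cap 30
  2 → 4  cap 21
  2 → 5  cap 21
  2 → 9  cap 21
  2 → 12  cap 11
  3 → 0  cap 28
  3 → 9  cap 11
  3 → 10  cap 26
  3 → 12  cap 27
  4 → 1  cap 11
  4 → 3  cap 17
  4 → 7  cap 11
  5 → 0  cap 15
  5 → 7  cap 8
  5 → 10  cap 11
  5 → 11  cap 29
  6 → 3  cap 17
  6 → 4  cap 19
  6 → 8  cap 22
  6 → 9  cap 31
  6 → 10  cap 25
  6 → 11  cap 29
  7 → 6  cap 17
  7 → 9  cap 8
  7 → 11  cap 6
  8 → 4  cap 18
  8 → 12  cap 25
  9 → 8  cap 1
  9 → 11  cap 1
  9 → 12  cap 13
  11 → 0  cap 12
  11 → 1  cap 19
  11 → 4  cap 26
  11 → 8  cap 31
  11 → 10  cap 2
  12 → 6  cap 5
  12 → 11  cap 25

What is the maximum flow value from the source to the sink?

augment #1: 2→1→10 bottleneck 12, total now 12
augment #2: 2→5→10 bottleneck 11, total now 23
augment #3: 2→1→3→10 bottleneck 12, total now 35
augment #4: 2→4→3→10 bottleneck 14, total now 49
augment #5: 2→5→11→10 bottleneck 2, total now 51
augment #6: 2→12→6→10 bottleneck 5, total now 56
augment #7: 2→4→7→6→10 bottleneck 7, total now 63
augment #8: 2→5→7→6→10 bottleneck 8, total now 71
augment #9: 2→1→5→0→7→6→10 bottleneck 2, total now 73

Maximum flow value: 73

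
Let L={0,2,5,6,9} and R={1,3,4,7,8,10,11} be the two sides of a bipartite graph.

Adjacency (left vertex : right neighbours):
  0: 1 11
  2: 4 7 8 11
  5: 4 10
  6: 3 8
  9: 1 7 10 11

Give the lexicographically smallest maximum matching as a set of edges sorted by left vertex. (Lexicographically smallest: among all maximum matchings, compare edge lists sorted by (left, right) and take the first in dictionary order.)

Lex-smallest maximum matching: {(0,1), (2,4), (5,10), (6,3), (9,7)}

|M| = 5 (so the lex-smallest maximum matching has 5 edges)
process left vertices in ascending order; for each, take the smallest-labelled available neighbour that still permits 5 edges overall, or leave it unmatched if none does
lex-smallest matching: {0-1, 2-4, 5-10, 6-3, 9-7}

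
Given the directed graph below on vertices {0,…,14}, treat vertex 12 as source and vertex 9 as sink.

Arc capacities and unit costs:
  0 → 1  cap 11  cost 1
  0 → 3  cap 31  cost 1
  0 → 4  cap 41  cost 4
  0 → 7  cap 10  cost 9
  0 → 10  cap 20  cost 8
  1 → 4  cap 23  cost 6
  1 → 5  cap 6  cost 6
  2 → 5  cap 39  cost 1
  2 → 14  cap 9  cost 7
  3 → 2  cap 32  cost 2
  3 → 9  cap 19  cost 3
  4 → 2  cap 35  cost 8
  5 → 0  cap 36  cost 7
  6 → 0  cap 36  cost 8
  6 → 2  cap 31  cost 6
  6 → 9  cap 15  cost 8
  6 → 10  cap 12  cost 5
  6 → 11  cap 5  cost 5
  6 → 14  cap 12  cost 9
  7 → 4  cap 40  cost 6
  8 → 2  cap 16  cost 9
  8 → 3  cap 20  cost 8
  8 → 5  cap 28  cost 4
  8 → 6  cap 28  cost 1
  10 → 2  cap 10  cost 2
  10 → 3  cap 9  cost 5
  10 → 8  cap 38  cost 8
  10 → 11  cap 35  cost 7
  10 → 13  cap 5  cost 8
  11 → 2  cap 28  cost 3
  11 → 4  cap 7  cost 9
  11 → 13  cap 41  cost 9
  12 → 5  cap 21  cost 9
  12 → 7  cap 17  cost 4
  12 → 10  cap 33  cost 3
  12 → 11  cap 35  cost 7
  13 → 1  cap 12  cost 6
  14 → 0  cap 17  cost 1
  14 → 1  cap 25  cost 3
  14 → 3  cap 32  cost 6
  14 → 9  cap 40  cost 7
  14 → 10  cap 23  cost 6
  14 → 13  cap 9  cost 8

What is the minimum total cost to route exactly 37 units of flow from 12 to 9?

Minimum cost for 37 units: 637

shortest-cost path #1: 12→10→3→9 push 9 @ unit cost 11 (adds 99)
shortest-cost path #2: 12→10→2→5→0→3→9 push 10 @ unit cost 17 (adds 170)
shortest-cost path #3: 12→10→8→6→9 push 14 @ unit cost 20 (adds 280)
shortest-cost path #4: 12→5→2→14→9 push 4 @ unit cost 22 (adds 88)
total cost = 637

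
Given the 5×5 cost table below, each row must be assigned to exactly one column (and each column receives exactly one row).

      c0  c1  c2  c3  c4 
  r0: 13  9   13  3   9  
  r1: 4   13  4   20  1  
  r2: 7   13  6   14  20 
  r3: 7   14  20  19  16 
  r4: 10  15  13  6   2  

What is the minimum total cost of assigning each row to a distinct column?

one of 3 optimal assignments: row0→col1 (cost 9), row1→col4 (cost 1), row2→col2 (cost 6), row3→col0 (cost 7), row4→col3 (cost 6)
total = 9 + 1 + 6 + 7 + 6 = 29

Minimum assignment cost: 29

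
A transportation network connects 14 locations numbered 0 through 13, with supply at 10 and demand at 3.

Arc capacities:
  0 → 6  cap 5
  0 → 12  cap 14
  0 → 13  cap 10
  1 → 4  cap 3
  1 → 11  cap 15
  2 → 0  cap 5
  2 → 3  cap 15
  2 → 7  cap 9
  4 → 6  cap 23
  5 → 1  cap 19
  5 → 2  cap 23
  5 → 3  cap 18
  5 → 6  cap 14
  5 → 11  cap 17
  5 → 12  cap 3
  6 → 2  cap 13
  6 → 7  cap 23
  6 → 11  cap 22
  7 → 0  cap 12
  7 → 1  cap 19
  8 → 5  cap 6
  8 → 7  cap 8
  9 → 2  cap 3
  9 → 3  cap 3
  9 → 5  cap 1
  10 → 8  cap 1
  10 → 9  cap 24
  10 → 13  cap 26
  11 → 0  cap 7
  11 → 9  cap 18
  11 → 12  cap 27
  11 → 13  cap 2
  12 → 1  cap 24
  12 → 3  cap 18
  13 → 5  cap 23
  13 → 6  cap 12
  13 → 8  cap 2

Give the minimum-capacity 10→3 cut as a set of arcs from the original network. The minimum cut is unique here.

Min-cut arcs: {(9,2), (9,3), (9,5), (10,8), (10,13)} (total capacity 34)

augment #1: 10→9→3 push 3
augment #2: 10→8→5→3 push 1
augment #3: 10→9→2→3 push 3
augment #4: 10→9→5→3 push 1
augment #5: 10→13→5→3 push 16
augment #6: 10→13→5→2→3 push 7
augment #7: 10→13→6→2→3 push 3
max flow = 34; residual-reachable set from 10 gives S-side
cut edges (S→T): {(9,2), (9,3), (9,5), (10,8), (10,13)} total cap 34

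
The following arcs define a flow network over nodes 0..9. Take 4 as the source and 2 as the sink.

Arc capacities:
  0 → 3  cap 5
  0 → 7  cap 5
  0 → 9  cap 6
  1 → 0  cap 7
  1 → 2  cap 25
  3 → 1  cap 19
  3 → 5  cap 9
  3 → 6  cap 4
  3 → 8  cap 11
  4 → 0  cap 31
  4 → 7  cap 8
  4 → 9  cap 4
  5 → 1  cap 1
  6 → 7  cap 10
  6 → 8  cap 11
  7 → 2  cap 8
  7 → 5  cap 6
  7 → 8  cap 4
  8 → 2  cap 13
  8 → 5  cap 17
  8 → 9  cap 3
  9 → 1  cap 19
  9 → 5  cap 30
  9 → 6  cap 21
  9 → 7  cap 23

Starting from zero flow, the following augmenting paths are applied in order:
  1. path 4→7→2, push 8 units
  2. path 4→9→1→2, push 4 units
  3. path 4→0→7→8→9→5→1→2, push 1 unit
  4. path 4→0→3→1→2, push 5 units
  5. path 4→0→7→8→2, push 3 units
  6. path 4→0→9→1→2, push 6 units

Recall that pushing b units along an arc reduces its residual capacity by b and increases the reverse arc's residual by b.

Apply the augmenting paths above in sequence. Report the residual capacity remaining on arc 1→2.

after path 1 (4→7→2, push 8): res(1,2)=25
after path 2 (4→9→1→2, push 4): res(1,2)=21
after path 3 (4→0→7→8→9→5→1→2, push 1): res(1,2)=20
after path 4 (4→0→3→1→2, push 5): res(1,2)=15
after path 5 (4→0→7→8→2, push 3): res(1,2)=15
after path 6 (4→0→9→1→2, push 6): res(1,2)=9

Residual capacity of (1,2): 9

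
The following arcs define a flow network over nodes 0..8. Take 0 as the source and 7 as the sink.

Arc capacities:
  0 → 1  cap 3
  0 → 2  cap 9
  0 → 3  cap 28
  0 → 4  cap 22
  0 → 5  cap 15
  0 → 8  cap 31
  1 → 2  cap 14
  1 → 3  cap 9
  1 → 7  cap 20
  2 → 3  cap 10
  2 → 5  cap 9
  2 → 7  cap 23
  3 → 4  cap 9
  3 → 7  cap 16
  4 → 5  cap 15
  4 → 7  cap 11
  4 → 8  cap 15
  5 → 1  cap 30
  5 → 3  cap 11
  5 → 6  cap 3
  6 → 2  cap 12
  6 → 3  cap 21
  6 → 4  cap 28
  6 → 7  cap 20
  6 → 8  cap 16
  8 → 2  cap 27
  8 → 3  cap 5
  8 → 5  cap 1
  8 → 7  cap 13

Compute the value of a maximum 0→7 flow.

augment #1: 0→1→7 bottleneck 3, total now 3
augment #2: 0→2→7 bottleneck 9, total now 12
augment #3: 0→3→7 bottleneck 16, total now 28
augment #4: 0→4→7 bottleneck 11, total now 39
augment #5: 0→8→7 bottleneck 13, total now 52
augment #6: 0→5→1→7 bottleneck 15, total now 67
augment #7: 0→8→2→7 bottleneck 14, total now 81
augment #8: 0→4→5→1→7 bottleneck 2, total now 83
augment #9: 0→4→5→6→7 bottleneck 3, total now 86

Maximum flow value: 86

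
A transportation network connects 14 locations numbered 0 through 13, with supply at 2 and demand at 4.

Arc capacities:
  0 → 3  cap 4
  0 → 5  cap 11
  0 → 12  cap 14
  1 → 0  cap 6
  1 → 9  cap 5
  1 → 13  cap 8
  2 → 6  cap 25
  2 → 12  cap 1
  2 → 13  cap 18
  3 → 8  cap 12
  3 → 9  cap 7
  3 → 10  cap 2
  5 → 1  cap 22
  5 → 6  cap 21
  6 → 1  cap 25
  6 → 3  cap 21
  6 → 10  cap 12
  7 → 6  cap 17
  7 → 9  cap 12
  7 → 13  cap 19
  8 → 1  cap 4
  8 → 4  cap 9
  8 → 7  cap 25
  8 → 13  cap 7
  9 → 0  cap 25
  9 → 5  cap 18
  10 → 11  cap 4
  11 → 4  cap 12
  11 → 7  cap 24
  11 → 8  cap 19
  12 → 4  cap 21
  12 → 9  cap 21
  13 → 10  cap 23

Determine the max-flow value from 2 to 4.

augment #1: 2→12→4 bottleneck 1, total now 1
augment #2: 2→6→3→8→4 bottleneck 9, total now 10
augment #3: 2→6→10→11→4 bottleneck 4, total now 14
augment #4: 2→6→1→0→12→4 bottleneck 6, total now 20
augment #5: 2→6→1→9→0→12→4 bottleneck 5, total now 25
augment #6: 2→6→3→9→0→12→4 bottleneck 1, total now 26
augment #7: 2→13→10→6→3→9→0→12→4 bottleneck 2, total now 28

Maximum flow value: 28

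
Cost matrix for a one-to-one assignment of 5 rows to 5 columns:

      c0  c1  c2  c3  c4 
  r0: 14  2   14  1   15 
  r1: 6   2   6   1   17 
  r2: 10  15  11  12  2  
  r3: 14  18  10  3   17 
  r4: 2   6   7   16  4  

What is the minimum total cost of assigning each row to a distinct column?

optimal assignment: row0→col1 (cost 2), row1→col2 (cost 6), row2→col4 (cost 2), row3→col3 (cost 3), row4→col0 (cost 2)
total = 2 + 6 + 2 + 3 + 2 = 15

Minimum assignment cost: 15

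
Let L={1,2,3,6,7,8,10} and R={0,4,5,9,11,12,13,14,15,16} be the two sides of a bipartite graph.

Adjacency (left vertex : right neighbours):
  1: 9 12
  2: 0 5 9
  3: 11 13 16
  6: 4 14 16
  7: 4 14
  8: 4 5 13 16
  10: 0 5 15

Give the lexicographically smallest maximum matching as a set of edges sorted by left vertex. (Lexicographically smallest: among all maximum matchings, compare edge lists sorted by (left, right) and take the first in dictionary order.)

|M| = 7 (so the lex-smallest maximum matching has 7 edges)
process left vertices in ascending order; for each, take the smallest-labelled available neighbour that still permits 7 edges overall, or leave it unmatched if none does
lex-smallest matching: {1-9, 2-0, 3-11, 6-4, 7-14, 8-5, 10-15}

Lex-smallest maximum matching: {(1,9), (2,0), (3,11), (6,4), (7,14), (8,5), (10,15)}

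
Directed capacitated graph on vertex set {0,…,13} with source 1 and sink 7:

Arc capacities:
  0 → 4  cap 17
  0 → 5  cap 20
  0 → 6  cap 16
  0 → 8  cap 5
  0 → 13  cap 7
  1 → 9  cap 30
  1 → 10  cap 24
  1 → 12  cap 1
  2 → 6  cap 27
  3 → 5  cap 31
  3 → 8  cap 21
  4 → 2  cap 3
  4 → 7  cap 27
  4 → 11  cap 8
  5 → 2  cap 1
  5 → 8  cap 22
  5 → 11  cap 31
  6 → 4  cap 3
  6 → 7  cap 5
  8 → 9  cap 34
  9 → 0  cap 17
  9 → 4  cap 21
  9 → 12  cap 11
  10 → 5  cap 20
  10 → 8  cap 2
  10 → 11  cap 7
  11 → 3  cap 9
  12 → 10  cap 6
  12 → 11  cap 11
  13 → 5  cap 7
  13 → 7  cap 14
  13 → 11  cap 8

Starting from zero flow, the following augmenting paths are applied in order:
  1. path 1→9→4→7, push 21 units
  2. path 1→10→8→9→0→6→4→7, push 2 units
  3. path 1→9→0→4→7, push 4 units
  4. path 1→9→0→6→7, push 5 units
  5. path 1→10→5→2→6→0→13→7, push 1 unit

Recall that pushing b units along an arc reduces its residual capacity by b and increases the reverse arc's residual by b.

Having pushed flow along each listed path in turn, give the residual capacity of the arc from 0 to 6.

Residual capacity of (0,6): 10

after path 1 (1→9→4→7, push 21): res(0,6)=16
after path 2 (1→10→8→9→0→6→4→7, push 2): res(0,6)=14
after path 3 (1→9→0→4→7, push 4): res(0,6)=14
after path 4 (1→9→0→6→7, push 5): res(0,6)=9
after path 5 (1→10→5→2→6→0→13→7, push 1): res(0,6)=10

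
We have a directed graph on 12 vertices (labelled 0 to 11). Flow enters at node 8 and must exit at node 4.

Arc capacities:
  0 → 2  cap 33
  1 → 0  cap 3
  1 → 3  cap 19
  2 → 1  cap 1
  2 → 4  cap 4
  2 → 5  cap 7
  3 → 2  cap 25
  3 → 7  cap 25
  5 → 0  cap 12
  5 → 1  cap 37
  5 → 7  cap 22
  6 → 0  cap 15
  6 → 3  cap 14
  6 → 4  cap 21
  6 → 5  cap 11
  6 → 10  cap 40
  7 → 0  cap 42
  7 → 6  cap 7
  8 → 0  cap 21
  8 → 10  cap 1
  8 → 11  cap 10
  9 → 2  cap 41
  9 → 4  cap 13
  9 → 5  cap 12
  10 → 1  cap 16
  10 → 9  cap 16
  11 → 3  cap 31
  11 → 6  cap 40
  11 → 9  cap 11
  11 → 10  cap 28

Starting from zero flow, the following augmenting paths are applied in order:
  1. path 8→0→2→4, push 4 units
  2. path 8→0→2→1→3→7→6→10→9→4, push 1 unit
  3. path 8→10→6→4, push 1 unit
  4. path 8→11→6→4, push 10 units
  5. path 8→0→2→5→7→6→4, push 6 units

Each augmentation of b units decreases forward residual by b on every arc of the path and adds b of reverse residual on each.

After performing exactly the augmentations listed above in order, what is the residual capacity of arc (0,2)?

Residual capacity of (0,2): 22

after path 1 (8→0→2→4, push 4): res(0,2)=29
after path 2 (8→0→2→1→3→7→6→10→9→4, push 1): res(0,2)=28
after path 3 (8→10→6→4, push 1): res(0,2)=28
after path 4 (8→11→6→4, push 10): res(0,2)=28
after path 5 (8→0→2→5→7→6→4, push 6): res(0,2)=22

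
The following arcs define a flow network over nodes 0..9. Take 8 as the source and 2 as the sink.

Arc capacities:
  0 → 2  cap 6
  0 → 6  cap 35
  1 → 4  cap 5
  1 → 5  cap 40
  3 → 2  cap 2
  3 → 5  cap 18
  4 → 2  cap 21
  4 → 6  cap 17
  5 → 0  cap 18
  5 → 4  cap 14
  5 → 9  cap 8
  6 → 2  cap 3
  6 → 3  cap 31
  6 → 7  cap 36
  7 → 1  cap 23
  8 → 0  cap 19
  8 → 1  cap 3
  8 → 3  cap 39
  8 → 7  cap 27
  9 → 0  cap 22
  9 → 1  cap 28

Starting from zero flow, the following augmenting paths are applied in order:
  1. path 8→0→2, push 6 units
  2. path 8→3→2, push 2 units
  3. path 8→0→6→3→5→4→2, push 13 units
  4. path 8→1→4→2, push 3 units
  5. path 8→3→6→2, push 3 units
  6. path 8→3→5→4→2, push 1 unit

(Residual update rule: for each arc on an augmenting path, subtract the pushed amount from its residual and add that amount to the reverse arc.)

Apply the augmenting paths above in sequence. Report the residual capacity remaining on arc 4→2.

after path 1 (8→0→2, push 6): res(4,2)=21
after path 2 (8→3→2, push 2): res(4,2)=21
after path 3 (8→0→6→3→5→4→2, push 13): res(4,2)=8
after path 4 (8→1→4→2, push 3): res(4,2)=5
after path 5 (8→3→6→2, push 3): res(4,2)=5
after path 6 (8→3→5→4→2, push 1): res(4,2)=4

Residual capacity of (4,2): 4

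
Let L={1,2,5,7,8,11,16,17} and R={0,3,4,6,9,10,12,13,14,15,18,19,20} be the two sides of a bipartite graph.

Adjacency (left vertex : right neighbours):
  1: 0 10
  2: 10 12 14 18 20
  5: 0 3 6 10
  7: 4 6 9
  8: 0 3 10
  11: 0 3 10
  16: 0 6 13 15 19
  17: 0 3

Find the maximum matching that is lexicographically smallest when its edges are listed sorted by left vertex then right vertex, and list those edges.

Lex-smallest maximum matching: {(1,0), (2,12), (5,6), (7,4), (8,3), (11,10), (16,13)}

|M| = 7 (so the lex-smallest maximum matching has 7 edges)
process left vertices in ascending order; for each, take the smallest-labelled available neighbour that still permits 7 edges overall, or leave it unmatched if none does
lex-smallest matching: {1-0, 2-12, 5-6, 7-4, 8-3, 11-10, 16-13}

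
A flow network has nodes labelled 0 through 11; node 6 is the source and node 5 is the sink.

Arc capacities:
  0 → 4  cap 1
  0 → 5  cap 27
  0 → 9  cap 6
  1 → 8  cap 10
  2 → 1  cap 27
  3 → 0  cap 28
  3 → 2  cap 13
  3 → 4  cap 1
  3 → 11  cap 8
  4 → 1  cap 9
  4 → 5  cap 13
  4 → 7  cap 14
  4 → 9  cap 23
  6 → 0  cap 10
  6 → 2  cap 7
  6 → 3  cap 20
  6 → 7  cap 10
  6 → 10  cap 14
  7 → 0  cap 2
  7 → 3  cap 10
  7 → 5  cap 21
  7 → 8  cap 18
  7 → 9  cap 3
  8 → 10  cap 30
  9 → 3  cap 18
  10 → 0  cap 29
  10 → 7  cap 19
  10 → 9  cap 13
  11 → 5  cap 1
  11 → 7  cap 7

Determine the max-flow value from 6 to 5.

Maximum flow value: 51

augment #1: 6→0→5 bottleneck 10, total now 10
augment #2: 6→7→5 bottleneck 10, total now 20
augment #3: 6→3→0→5 bottleneck 17, total now 37
augment #4: 6→3→4→5 bottleneck 1, total now 38
augment #5: 6→3→11→5 bottleneck 1, total now 39
augment #6: 6→10→7→5 bottleneck 11, total now 50
augment #7: 6→3→0→4→5 bottleneck 1, total now 51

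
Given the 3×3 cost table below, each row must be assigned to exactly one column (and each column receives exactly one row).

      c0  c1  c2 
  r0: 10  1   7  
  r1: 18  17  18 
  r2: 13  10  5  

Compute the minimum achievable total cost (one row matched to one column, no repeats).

Minimum assignment cost: 24

optimal assignment: row0→col1 (cost 1), row1→col0 (cost 18), row2→col2 (cost 5)
total = 1 + 18 + 5 = 24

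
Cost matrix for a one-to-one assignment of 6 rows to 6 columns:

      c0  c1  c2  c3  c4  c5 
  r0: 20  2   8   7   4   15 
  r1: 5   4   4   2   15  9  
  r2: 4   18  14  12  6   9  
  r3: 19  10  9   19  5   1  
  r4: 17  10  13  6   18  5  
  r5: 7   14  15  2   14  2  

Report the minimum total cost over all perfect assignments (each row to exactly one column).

optimal assignment: row0→col1 (cost 2), row1→col2 (cost 4), row2→col0 (cost 4), row3→col4 (cost 5), row4→col5 (cost 5), row5→col3 (cost 2)
total = 2 + 4 + 4 + 5 + 5 + 2 = 22

Minimum assignment cost: 22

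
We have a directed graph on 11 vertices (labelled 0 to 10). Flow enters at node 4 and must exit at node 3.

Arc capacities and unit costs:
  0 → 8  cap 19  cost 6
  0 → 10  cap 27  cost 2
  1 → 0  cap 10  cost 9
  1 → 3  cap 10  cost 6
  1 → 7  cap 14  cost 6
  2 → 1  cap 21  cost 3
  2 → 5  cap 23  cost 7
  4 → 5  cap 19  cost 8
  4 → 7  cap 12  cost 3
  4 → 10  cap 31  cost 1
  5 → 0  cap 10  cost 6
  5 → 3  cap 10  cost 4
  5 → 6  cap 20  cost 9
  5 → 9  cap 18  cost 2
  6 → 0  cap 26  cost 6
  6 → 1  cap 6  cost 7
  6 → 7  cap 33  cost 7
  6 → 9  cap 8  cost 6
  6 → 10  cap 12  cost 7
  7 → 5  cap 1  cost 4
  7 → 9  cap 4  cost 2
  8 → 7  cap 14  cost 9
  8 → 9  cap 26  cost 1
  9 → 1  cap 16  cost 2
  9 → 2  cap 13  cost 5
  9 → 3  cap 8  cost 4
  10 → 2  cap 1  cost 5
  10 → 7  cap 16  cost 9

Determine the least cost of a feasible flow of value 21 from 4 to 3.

Minimum cost for 21 units: 262

shortest-cost path #1: 4→7→9→3 push 4 @ unit cost 9 (adds 36)
shortest-cost path #2: 4→7→5→3 push 1 @ unit cost 11 (adds 11)
shortest-cost path #3: 4→5→3 push 9 @ unit cost 12 (adds 108)
shortest-cost path #4: 4→5→9→3 push 4 @ unit cost 14 (adds 56)
shortest-cost path #5: 4→10→2→1→3 push 1 @ unit cost 15 (adds 15)
shortest-cost path #6: 4→5→9→1→3 push 2 @ unit cost 18 (adds 36)
total cost = 262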